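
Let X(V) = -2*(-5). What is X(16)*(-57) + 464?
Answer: -106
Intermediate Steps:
X(V) = 10
X(16)*(-57) + 464 = 10*(-57) + 464 = -570 + 464 = -106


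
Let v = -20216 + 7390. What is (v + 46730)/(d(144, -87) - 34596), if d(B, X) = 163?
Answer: -33904/34433 ≈ -0.98464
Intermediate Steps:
v = -12826
(v + 46730)/(d(144, -87) - 34596) = (-12826 + 46730)/(163 - 34596) = 33904/(-34433) = 33904*(-1/34433) = -33904/34433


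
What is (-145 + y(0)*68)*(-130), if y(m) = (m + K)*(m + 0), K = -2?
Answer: 18850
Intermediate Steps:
y(m) = m*(-2 + m) (y(m) = (m - 2)*(m + 0) = (-2 + m)*m = m*(-2 + m))
(-145 + y(0)*68)*(-130) = (-145 + (0*(-2 + 0))*68)*(-130) = (-145 + (0*(-2))*68)*(-130) = (-145 + 0*68)*(-130) = (-145 + 0)*(-130) = -145*(-130) = 18850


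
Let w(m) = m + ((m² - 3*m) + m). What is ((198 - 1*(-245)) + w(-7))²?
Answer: 249001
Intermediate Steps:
w(m) = m² - m (w(m) = m + (m² - 2*m) = m² - m)
((198 - 1*(-245)) + w(-7))² = ((198 - 1*(-245)) - 7*(-1 - 7))² = ((198 + 245) - 7*(-8))² = (443 + 56)² = 499² = 249001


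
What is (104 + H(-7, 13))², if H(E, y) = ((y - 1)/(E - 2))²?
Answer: 906304/81 ≈ 11189.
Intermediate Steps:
H(E, y) = (-1 + y)²/(-2 + E)² (H(E, y) = ((-1 + y)/(-2 + E))² = (-1 + y)²/(-2 + E)²)
(104 + H(-7, 13))² = (104 + (-1 + 13)²/(-2 - 7)²)² = (104 + 12²/(-9)²)² = (104 + 144*(1/81))² = (104 + 16/9)² = (952/9)² = 906304/81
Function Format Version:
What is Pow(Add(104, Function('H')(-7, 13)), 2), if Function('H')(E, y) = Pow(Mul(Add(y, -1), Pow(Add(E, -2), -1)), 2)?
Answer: Rational(906304, 81) ≈ 11189.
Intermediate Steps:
Function('H')(E, y) = Mul(Pow(Add(-1, y), 2), Pow(Add(-2, E), -2)) (Function('H')(E, y) = Pow(Mul(Add(-1, y), Pow(Add(-2, E), -1)), 2) = Pow(Mul(Pow(Add(-2, E), -1), Add(-1, y)), 2) = Mul(Pow(Add(-1, y), 2), Pow(Add(-2, E), -2)))
Pow(Add(104, Function('H')(-7, 13)), 2) = Pow(Add(104, Mul(Pow(Add(-1, 13), 2), Pow(Add(-2, -7), -2))), 2) = Pow(Add(104, Mul(Pow(12, 2), Pow(-9, -2))), 2) = Pow(Add(104, Mul(144, Rational(1, 81))), 2) = Pow(Add(104, Rational(16, 9)), 2) = Pow(Rational(952, 9), 2) = Rational(906304, 81)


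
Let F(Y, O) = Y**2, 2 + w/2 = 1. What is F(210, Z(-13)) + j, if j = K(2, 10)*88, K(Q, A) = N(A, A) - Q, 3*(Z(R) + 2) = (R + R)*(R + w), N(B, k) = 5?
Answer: 44364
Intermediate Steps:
w = -2 (w = -4 + 2*1 = -4 + 2 = -2)
Z(R) = -2 + 2*R*(-2 + R)/3 (Z(R) = -2 + ((R + R)*(R - 2))/3 = -2 + ((2*R)*(-2 + R))/3 = -2 + (2*R*(-2 + R))/3 = -2 + 2*R*(-2 + R)/3)
K(Q, A) = 5 - Q
j = 264 (j = (5 - 1*2)*88 = (5 - 2)*88 = 3*88 = 264)
F(210, Z(-13)) + j = 210**2 + 264 = 44100 + 264 = 44364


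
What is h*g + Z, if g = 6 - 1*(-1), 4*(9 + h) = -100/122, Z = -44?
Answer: -13229/122 ≈ -108.43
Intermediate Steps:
h = -1123/122 (h = -9 + (-100/122)/4 = -9 + (-100*1/122)/4 = -9 + (¼)*(-50/61) = -9 - 25/122 = -1123/122 ≈ -9.2049)
g = 7 (g = 6 + 1 = 7)
h*g + Z = -1123/122*7 - 44 = -7861/122 - 44 = -13229/122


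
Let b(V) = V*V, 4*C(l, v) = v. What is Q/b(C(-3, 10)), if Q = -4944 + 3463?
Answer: -5924/25 ≈ -236.96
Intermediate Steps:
C(l, v) = v/4
b(V) = V²
Q = -1481
Q/b(C(-3, 10)) = -1481/(((¼)*10)²) = -1481/((5/2)²) = -1481/25/4 = -1481*4/25 = -5924/25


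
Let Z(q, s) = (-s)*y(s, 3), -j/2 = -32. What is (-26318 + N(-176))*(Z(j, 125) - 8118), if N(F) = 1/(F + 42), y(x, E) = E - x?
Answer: -12575901958/67 ≈ -1.8770e+8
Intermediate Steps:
j = 64 (j = -2*(-32) = 64)
Z(q, s) = -s*(3 - s) (Z(q, s) = (-s)*(3 - s) = -s*(3 - s))
N(F) = 1/(42 + F)
(-26318 + N(-176))*(Z(j, 125) - 8118) = (-26318 + 1/(42 - 176))*(125*(-3 + 125) - 8118) = (-26318 + 1/(-134))*(125*122 - 8118) = (-26318 - 1/134)*(15250 - 8118) = -3526613/134*7132 = -12575901958/67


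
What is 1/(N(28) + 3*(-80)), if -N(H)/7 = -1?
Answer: -1/233 ≈ -0.0042918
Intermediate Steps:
N(H) = 7 (N(H) = -7*(-1) = 7)
1/(N(28) + 3*(-80)) = 1/(7 + 3*(-80)) = 1/(7 - 240) = 1/(-233) = -1/233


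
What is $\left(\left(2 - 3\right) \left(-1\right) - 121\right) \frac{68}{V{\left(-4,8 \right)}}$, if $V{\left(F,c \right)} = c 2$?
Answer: $-510$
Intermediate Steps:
$V{\left(F,c \right)} = 2 c$
$\left(\left(2 - 3\right) \left(-1\right) - 121\right) \frac{68}{V{\left(-4,8 \right)}} = \left(\left(2 - 3\right) \left(-1\right) - 121\right) \frac{68}{2 \cdot 8} = \left(\left(-1\right) \left(-1\right) - 121\right) \frac{68}{16} = \left(1 - 121\right) 68 \cdot \frac{1}{16} = \left(-120\right) \frac{17}{4} = -510$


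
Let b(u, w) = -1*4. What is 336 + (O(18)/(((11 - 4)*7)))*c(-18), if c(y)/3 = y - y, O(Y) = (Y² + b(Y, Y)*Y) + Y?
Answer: 336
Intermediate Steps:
b(u, w) = -4
O(Y) = Y² - 3*Y (O(Y) = (Y² - 4*Y) + Y = Y² - 3*Y)
c(y) = 0 (c(y) = 3*(y - y) = 3*0 = 0)
336 + (O(18)/(((11 - 4)*7)))*c(-18) = 336 + ((18*(-3 + 18))/(((11 - 4)*7)))*0 = 336 + ((18*15)/((7*7)))*0 = 336 + (270/49)*0 = 336 + 0 = 336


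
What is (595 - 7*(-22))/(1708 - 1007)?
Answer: 749/701 ≈ 1.0685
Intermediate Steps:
(595 - 7*(-22))/(1708 - 1007) = (595 + 154)/701 = 749*(1/701) = 749/701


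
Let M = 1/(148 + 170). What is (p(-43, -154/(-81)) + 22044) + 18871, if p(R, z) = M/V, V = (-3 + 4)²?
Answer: 13010971/318 ≈ 40915.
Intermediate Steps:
M = 1/318 ≈ 0.0031447
V = 1 (V = 1² = 1)
p(R, z) = 1/318 (p(R, z) = (1/318)/1 = (1/318)*1 = 1/318)
(p(-43, -154/(-81)) + 22044) + 18871 = (1/318 + 22044) + 18871 = 7009993/318 + 18871 = 13010971/318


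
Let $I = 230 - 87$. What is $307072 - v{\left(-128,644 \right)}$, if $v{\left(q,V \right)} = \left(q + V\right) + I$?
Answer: $306413$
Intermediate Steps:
$I = 143$
$v{\left(q,V \right)} = 143 + V + q$ ($v{\left(q,V \right)} = \left(q + V\right) + 143 = \left(V + q\right) + 143 = 143 + V + q$)
$307072 - v{\left(-128,644 \right)} = 307072 - \left(143 + 644 - 128\right) = 307072 - 659 = 306413$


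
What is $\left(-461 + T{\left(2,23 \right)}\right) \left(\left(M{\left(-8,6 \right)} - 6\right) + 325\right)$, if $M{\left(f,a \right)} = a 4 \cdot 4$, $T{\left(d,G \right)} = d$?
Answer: $-190485$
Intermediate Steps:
$M{\left(f,a \right)} = 16 a$ ($M{\left(f,a \right)} = 4 a 4 = 16 a$)
$\left(-461 + T{\left(2,23 \right)}\right) \left(\left(M{\left(-8,6 \right)} - 6\right) + 325\right) = \left(-461 + 2\right) \left(\left(16 \cdot 6 - 6\right) + 325\right) = - 459 \left(\left(96 - 6\right) + 325\right) = - 459 \left(90 + 325\right) = \left(-459\right) 415 = -190485$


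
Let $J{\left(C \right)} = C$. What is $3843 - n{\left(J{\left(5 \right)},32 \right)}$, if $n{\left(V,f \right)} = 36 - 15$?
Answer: $3822$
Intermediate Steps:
$n{\left(V,f \right)} = 21$
$3843 - n{\left(J{\left(5 \right)},32 \right)} = 3843 - 21 = 3822$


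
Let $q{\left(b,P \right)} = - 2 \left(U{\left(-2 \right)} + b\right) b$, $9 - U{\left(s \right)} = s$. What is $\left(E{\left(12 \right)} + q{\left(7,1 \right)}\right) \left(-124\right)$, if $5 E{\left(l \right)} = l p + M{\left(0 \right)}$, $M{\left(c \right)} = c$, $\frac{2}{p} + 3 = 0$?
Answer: $\frac{157232}{5} \approx 31446.0$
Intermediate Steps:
$p = - \frac{2}{3}$ ($p = \frac{2}{-3 + 0} = \frac{2}{-3} = 2 \left(- \frac{1}{3}\right) = - \frac{2}{3} \approx -0.66667$)
$U{\left(s \right)} = 9 - s$
$E{\left(l \right)} = - \frac{2 l}{15}$ ($E{\left(l \right)} = \frac{l \left(- \frac{2}{3}\right) + 0}{5} = \frac{- \frac{2 l}{3} + 0}{5} = \frac{\left(- \frac{2}{3}\right) l}{5} = - \frac{2 l}{15}$)
$q{\left(b,P \right)} = b \left(-22 - 2 b\right)$ ($q{\left(b,P \right)} = - 2 \left(\left(9 - -2\right) + b\right) b = - 2 \left(\left(9 + 2\right) + b\right) b = - 2 \left(11 + b\right) b = \left(-22 - 2 b\right) b = b \left(-22 - 2 b\right)$)
$\left(E{\left(12 \right)} + q{\left(7,1 \right)}\right) \left(-124\right) = \left(\left(- \frac{2}{15}\right) 12 - 14 \left(11 + 7\right)\right) \left(-124\right) = \left(- \frac{8}{5} - 14 \cdot 18\right) \left(-124\right) = \left(- \frac{8}{5} - 252\right) \left(-124\right) = \left(- \frac{1268}{5}\right) \left(-124\right) = \frac{157232}{5}$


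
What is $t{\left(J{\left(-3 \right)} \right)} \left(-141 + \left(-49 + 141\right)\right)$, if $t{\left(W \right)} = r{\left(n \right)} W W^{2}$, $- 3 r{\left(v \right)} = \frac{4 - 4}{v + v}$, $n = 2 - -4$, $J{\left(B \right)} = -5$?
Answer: $0$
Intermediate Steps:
$n = 6$ ($n = 2 + 4 = 6$)
$r{\left(v \right)} = 0$ ($r{\left(v \right)} = - \frac{\left(4 - 4\right) \frac{1}{v + v}}{3} = - \frac{0 \frac{1}{2 v}}{3} = \left(- \frac{1}{3}\right) 0 = 0$)
$t{\left(W \right)} = 0$ ($t{\left(W \right)} = 0 W W^{2} = 0 W^{2} = 0$)
$t{\left(J{\left(-3 \right)} \right)} \left(-141 + \left(-49 + 141\right)\right) = 0 \left(-141 + \left(-49 + 141\right)\right) = 0 \left(-141 + 92\right) = 0 \left(-49\right) = 0$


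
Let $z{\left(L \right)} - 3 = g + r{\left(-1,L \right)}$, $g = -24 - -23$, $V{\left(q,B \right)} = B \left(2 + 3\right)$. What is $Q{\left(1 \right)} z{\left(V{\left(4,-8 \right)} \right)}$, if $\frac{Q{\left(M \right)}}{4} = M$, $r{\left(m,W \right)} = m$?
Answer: $4$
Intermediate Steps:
$V{\left(q,B \right)} = 5 B$ ($V{\left(q,B \right)} = B 5 = 5 B$)
$g = -1$ ($g = -24 + 23 = -1$)
$Q{\left(M \right)} = 4 M$
$z{\left(L \right)} = 1$ ($z{\left(L \right)} = 3 - 2 = 1$)
$Q{\left(1 \right)} z{\left(V{\left(4,-8 \right)} \right)} = 4 \cdot 1 \cdot 1 = 4 \cdot 1 = 4$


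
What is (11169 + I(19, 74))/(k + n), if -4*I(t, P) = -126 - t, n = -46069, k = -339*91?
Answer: -44821/307672 ≈ -0.14568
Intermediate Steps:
k = -30849
I(t, P) = 63/2 + t/4 (I(t, P) = -(-126 - t)/4 = 63/2 + t/4)
(11169 + I(19, 74))/(k + n) = (11169 + (63/2 + (1/4)*19))/(-30849 - 46069) = (11169 + (63/2 + 19/4))/(-76918) = (11169 + 145/4)*(-1/76918) = (44821/4)*(-1/76918) = -44821/307672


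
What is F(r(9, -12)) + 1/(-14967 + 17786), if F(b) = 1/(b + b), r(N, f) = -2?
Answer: -2815/11276 ≈ -0.24965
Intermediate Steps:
F(b) = 1/(2*b)
F(r(9, -12)) + 1/(-14967 + 17786) = (½)/(-2) + 1/(-14967 + 17786) = (½)*(-½) + 1/2819 = -¼ + 1/2819 = -2815/11276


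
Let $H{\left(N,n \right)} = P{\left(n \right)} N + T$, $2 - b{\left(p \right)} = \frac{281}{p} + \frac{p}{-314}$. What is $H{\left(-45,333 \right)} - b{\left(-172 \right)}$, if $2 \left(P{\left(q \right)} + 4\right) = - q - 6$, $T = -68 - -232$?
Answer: $\frac{215179053}{27004} \approx 7968.4$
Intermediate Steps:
$T = 164$ ($T = -68 + 232 = 164$)
$b{\left(p \right)} = 2 - \frac{281}{p} + \frac{p}{314}$ ($b{\left(p \right)} = 2 - \left(\frac{281}{p} + \frac{p}{-314}\right) = 2 - \left(\frac{281}{p} + p \left(- \frac{1}{314}\right)\right) = 2 - \left(\frac{281}{p} - \frac{p}{314}\right) = 2 + \left(- \frac{281}{p} + \frac{p}{314}\right) = 2 - \frac{281}{p} + \frac{p}{314}$)
$P{\left(q \right)} = -7 - \frac{q}{2}$ ($P{\left(q \right)} = -4 + \frac{- q - 6}{2} = -4 + \frac{-6 - q}{2} = -4 - \left(3 + \frac{q}{2}\right) = -7 - \frac{q}{2}$)
$H{\left(N,n \right)} = 164 + N \left(-7 - \frac{n}{2}\right)$ ($H{\left(N,n \right)} = \left(-7 - \frac{n}{2}\right) N + 164 = N \left(-7 - \frac{n}{2}\right) + 164 = 164 + N \left(-7 - \frac{n}{2}\right)$)
$H{\left(-45,333 \right)} - b{\left(-172 \right)} = \left(164 - - \frac{45 \left(14 + 333\right)}{2}\right) - \left(2 - \frac{281}{-172} + \frac{1}{314} \left(-172\right)\right) = \left(164 - \left(- \frac{45}{2}\right) 347\right) - \left(2 - - \frac{281}{172} - \frac{86}{157}\right) = \left(164 + \frac{15615}{2}\right) - \left(2 + \frac{281}{172} - \frac{86}{157}\right) = \frac{15943}{2} - \frac{83333}{27004} = \frac{215179053}{27004}$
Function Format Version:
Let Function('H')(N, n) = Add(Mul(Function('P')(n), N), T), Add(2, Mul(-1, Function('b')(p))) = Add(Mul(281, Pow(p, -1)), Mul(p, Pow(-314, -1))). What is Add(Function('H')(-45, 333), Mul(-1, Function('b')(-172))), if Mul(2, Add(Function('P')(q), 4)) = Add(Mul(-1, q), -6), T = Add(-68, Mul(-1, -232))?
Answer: Rational(215179053, 27004) ≈ 7968.4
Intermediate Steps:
T = 164 (T = Add(-68, 232) = 164)
Function('b')(p) = Add(2, Mul(-281, Pow(p, -1)), Mul(Rational(1, 314), p)) (Function('b')(p) = Add(2, Mul(-1, Add(Mul(281, Pow(p, -1)), Mul(p, Pow(-314, -1))))) = Add(2, Mul(-1, Add(Mul(281, Pow(p, -1)), Mul(p, Rational(-1, 314))))) = Add(2, Mul(-1, Add(Mul(281, Pow(p, -1)), Mul(Rational(-1, 314), p)))) = Add(2, Add(Mul(-281, Pow(p, -1)), Mul(Rational(1, 314), p))) = Add(2, Mul(-281, Pow(p, -1)), Mul(Rational(1, 314), p)))
Function('P')(q) = Add(-7, Mul(Rational(-1, 2), q)) (Function('P')(q) = Add(-4, Mul(Rational(1, 2), Add(Mul(-1, q), -6))) = Add(-4, Mul(Rational(1, 2), Add(-6, Mul(-1, q)))) = Add(-4, Add(-3, Mul(Rational(-1, 2), q))) = Add(-7, Mul(Rational(-1, 2), q)))
Function('H')(N, n) = Add(164, Mul(N, Add(-7, Mul(Rational(-1, 2), n)))) (Function('H')(N, n) = Add(Mul(Add(-7, Mul(Rational(-1, 2), n)), N), 164) = Add(Mul(N, Add(-7, Mul(Rational(-1, 2), n))), 164) = Add(164, Mul(N, Add(-7, Mul(Rational(-1, 2), n)))))
Add(Function('H')(-45, 333), Mul(-1, Function('b')(-172))) = Add(Add(164, Mul(Rational(-1, 2), -45, Add(14, 333))), Mul(-1, Add(2, Mul(-281, Pow(-172, -1)), Mul(Rational(1, 314), -172)))) = Add(Add(164, Mul(Rational(-1, 2), -45, 347)), Mul(-1, Add(2, Mul(-281, Rational(-1, 172)), Rational(-86, 157)))) = Add(Add(164, Rational(15615, 2)), Mul(-1, Add(2, Rational(281, 172), Rational(-86, 157)))) = Add(Rational(15943, 2), Mul(-1, Rational(83333, 27004))) = Add(Rational(15943, 2), Rational(-83333, 27004)) = Rational(215179053, 27004)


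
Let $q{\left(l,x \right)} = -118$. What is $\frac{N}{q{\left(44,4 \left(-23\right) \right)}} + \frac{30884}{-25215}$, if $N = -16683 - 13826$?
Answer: $\frac{765640123}{2975370} \approx 257.33$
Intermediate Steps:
$N = -30509$ ($N = -16683 - 13826 = -30509$)
$\frac{N}{q{\left(44,4 \left(-23\right) \right)}} + \frac{30884}{-25215} = - \frac{30509}{-118} + \frac{30884}{-25215} = \left(-30509\right) \left(- \frac{1}{118}\right) + 30884 \left(- \frac{1}{25215}\right) = \frac{30509}{118} - \frac{30884}{25215} = \frac{765640123}{2975370}$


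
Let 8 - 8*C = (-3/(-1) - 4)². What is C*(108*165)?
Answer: 31185/2 ≈ 15593.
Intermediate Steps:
C = 7/8 (C = 1 - (-3/(-1) - 4)²/8 = 1 - (-3*(-1) - 4)²/8 = 1 - (3 - 4)²/8 = 1 - ⅛*(-1)² = 1 - ⅛*1 = 1 - ⅛ = 7/8 ≈ 0.87500)
C*(108*165) = 7*(108*165)/8 = (7/8)*17820 = 31185/2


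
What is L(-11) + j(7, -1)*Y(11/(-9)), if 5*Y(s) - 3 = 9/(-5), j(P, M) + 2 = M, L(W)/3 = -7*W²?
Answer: -63543/25 ≈ -2541.7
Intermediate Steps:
L(W) = -21*W² (L(W) = 3*(-7*W²) = -21*W²)
j(P, M) = -2 + M
Y(s) = 6/25 (Y(s) = ⅗ + (9/(-5))/5 = ⅗ + (9*(-⅕))/5 = ⅗ + (⅕)*(-9/5) = ⅗ - 9/25 = 6/25)
L(-11) + j(7, -1)*Y(11/(-9)) = -21*(-11)² + (-2 - 1)*(6/25) = -21*121 - 3*6/25 = -2541 - 18/25 = -63543/25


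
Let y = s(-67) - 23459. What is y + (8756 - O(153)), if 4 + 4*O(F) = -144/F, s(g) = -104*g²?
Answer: -8186482/17 ≈ -4.8156e+5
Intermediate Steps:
y = -490315 (y = -104*(-67)² - 23459 = -104*4489 - 23459 = -466856 - 23459 = -490315)
O(F) = -1 - 36/F (O(F) = -1 + (-144/F)/4 = -1 - 36/F)
y + (8756 - O(153)) = -490315 + (8756 - (-36 - 1*153)/153) = -490315 + (8756 - (-36 - 153)/153) = -490315 + (8756 - (-189)/153) = -490315 + (8756 - 1*(-21/17)) = -490315 + (8756 + 21/17) = -490315 + 148873/17 = -8186482/17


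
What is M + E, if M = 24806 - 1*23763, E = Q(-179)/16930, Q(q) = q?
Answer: 17657811/16930 ≈ 1043.0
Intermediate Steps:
E = -179/16930 ≈ -0.010573
M = 1043 (M = 24806 - 23763 = 1043)
M + E = 1043 - 179/16930 = 17657811/16930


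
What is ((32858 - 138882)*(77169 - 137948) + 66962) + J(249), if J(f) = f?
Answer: 6444099907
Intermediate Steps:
((32858 - 138882)*(77169 - 137948) + 66962) + J(249) = ((32858 - 138882)*(77169 - 137948) + 66962) + 249 = (-106024*(-60779) + 66962) + 249 = (6444032696 + 66962) + 249 = 6444099658 + 249 = 6444099907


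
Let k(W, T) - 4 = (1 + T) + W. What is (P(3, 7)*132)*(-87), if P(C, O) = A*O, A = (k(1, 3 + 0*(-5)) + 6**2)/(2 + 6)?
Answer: -904365/2 ≈ -4.5218e+5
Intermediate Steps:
k(W, T) = 5 + T + W (k(W, T) = 4 + ((1 + T) + W) = 4 + (1 + T + W) = 5 + T + W)
A = 45/8 (A = ((5 + (3 + 0*(-5)) + 1) + 6**2)/(2 + 6) = ((5 + (3 + 0) + 1) + 36)/8 = ((5 + 3 + 1) + 36)*(1/8) = (9 + 36)*(1/8) = 45*(1/8) = 45/8 ≈ 5.6250)
P(C, O) = 45*O/8
(P(3, 7)*132)*(-87) = (((45/8)*7)*132)*(-87) = ((315/8)*132)*(-87) = (10395/2)*(-87) = -904365/2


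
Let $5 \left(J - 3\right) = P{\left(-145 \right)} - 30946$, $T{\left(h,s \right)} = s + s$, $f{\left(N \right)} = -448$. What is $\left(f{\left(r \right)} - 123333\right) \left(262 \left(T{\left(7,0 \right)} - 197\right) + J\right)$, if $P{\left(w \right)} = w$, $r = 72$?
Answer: $\frac{35790781026}{5} \approx 7.1582 \cdot 10^{9}$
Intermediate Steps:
$T{\left(h,s \right)} = 2 s$
$J = - \frac{31076}{5}$ ($J = 3 + \frac{-145 - 30946}{5} = 3 + \frac{1}{5} \left(-31091\right) = 3 - \frac{31091}{5} = - \frac{31076}{5} \approx -6215.2$)
$\left(f{\left(r \right)} - 123333\right) \left(262 \left(T{\left(7,0 \right)} - 197\right) + J\right) = \left(-448 - 123333\right) \left(262 \left(2 \cdot 0 - 197\right) - \frac{31076}{5}\right) = - 123781 \left(262 \left(0 - 197\right) - \frac{31076}{5}\right) = - 123781 \left(262 \left(-197\right) - \frac{31076}{5}\right) = - 123781 \left(-51614 - \frac{31076}{5}\right) = \left(-123781\right) \left(- \frac{289146}{5}\right) = \frac{35790781026}{5}$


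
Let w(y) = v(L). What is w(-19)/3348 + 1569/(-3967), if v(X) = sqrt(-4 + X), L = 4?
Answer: -1569/3967 ≈ -0.39551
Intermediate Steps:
w(y) = 0 (w(y) = sqrt(-4 + 4) = sqrt(0) = 0)
w(-19)/3348 + 1569/(-3967) = 0/3348 + 1569/(-3967) = 0*(1/3348) + 1569*(-1/3967) = 0 - 1569/3967 = -1569/3967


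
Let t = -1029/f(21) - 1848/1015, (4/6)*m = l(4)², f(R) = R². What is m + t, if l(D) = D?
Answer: 8633/435 ≈ 19.846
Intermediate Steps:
m = 24 (m = (3/2)*4² = (3/2)*16 = 24)
t = -1807/435 (t = -1029/(21²) - 1848/1015 = -1029/441 - 1848*1/1015 = -1029*1/441 - 264/145 = -7/3 - 264/145 = -1807/435 ≈ -4.1540)
m + t = 24 - 1807/435 = 8633/435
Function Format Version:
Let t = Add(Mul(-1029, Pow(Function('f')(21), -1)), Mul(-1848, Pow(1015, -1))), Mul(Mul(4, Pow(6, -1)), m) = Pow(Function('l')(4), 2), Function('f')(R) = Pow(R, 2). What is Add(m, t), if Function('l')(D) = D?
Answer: Rational(8633, 435) ≈ 19.846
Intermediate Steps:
m = 24 (m = Mul(Rational(3, 2), Pow(4, 2)) = Mul(Rational(3, 2), 16) = 24)
t = Rational(-1807, 435) (t = Add(Mul(-1029, Pow(Pow(21, 2), -1)), Mul(-1848, Pow(1015, -1))) = Add(Mul(-1029, Pow(441, -1)), Mul(-1848, Rational(1, 1015))) = Add(Mul(-1029, Rational(1, 441)), Rational(-264, 145)) = Add(Rational(-7, 3), Rational(-264, 145)) = Rational(-1807, 435) ≈ -4.1540)
Add(m, t) = Add(24, Rational(-1807, 435)) = Rational(8633, 435)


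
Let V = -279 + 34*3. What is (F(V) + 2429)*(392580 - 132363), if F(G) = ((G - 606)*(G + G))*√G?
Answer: 632067093 + 72127468494*I*√177 ≈ 6.3207e+8 + 9.5959e+11*I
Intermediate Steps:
V = -177 (V = -279 + 102 = -177)
F(G) = 2*G^(3/2)*(-606 + G) (F(G) = ((-606 + G)*(2*G))*√G = (2*G*(-606 + G))*√G = 2*G^(3/2)*(-606 + G))
(F(V) + 2429)*(392580 - 132363) = (2*(-177)^(3/2)*(-606 - 177) + 2429)*(392580 - 132363) = (2*(-177*I*√177)*(-783) + 2429)*260217 = (277182*I*√177 + 2429)*260217 = (2429 + 277182*I*√177)*260217 = 632067093 + 72127468494*I*√177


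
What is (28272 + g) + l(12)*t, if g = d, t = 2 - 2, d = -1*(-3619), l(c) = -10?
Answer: 31891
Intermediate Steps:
d = 3619
t = 0
g = 3619
(28272 + g) + l(12)*t = (28272 + 3619) - 10*0 = 31891 + 0 = 31891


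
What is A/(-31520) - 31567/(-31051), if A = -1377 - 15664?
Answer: 1524131931/978727520 ≈ 1.5573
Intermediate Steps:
A = -17041
A/(-31520) - 31567/(-31051) = -17041/(-31520) - 31567/(-31051) = -17041*(-1/31520) - 31567*(-1/31051) = 17041/31520 + 31567/31051 = 1524131931/978727520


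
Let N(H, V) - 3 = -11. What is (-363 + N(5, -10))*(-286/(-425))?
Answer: -106106/425 ≈ -249.66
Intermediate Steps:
N(H, V) = -8 (N(H, V) = 3 - 11 = -8)
(-363 + N(5, -10))*(-286/(-425)) = (-363 - 8)*(-286/(-425)) = -(-106106)*(-1)/425 = -371*286/425 = -106106/425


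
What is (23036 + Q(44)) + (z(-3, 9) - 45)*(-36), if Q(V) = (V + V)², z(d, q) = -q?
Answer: 32724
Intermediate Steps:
Q(V) = 4*V² (Q(V) = (2*V)² = 4*V²)
(23036 + Q(44)) + (z(-3, 9) - 45)*(-36) = (23036 + 4*44²) + (-1*9 - 45)*(-36) = (23036 + 4*1936) + (-9 - 45)*(-36) = (23036 + 7744) - 54*(-36) = 30780 + 1944 = 32724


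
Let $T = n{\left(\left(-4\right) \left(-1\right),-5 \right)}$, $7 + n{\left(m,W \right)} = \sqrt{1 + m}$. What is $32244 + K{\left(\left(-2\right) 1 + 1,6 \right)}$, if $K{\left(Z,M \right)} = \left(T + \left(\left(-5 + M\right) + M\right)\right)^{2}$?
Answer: $32249$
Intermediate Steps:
$n{\left(m,W \right)} = -7 + \sqrt{1 + m}$
$T = -7 + \sqrt{5}$ ($T = -7 + \sqrt{1 - -4} = -7 + \sqrt{1 + 4} = -7 + \sqrt{5} \approx -4.7639$)
$K{\left(Z,M \right)} = \left(-12 + \sqrt{5} + 2 M\right)^{2}$ ($K{\left(Z,M \right)} = \left(\left(-7 + \sqrt{5}\right) + \left(\left(-5 + M\right) + M\right)\right)^{2} = \left(\left(-7 + \sqrt{5}\right) + \left(-5 + 2 M\right)\right)^{2} = \left(-12 + \sqrt{5} + 2 M\right)^{2}$)
$32244 + K{\left(\left(-2\right) 1 + 1,6 \right)} = 32244 + \left(-12 + \sqrt{5} + 2 \cdot 6\right)^{2} = 32244 + \left(-12 + \sqrt{5} + 12\right)^{2} = 32244 + \left(\sqrt{5}\right)^{2} = 32244 + 5 = 32249$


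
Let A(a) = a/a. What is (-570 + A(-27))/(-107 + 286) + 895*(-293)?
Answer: -46940634/179 ≈ -2.6224e+5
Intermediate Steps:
A(a) = 1
(-570 + A(-27))/(-107 + 286) + 895*(-293) = (-570 + 1)/(-107 + 286) + 895*(-293) = -569/179 - 262235 = -46940634/179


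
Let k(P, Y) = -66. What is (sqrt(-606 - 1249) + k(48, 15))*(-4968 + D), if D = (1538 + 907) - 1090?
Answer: 238458 - 3613*I*sqrt(1855) ≈ 2.3846e+5 - 1.5561e+5*I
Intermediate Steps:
D = 1355 (D = 2445 - 1090 = 1355)
(sqrt(-606 - 1249) + k(48, 15))*(-4968 + D) = (sqrt(-606 - 1249) - 66)*(-4968 + 1355) = (sqrt(-1855) - 66)*(-3613) = (I*sqrt(1855) - 66)*(-3613) = (-66 + I*sqrt(1855))*(-3613) = 238458 - 3613*I*sqrt(1855)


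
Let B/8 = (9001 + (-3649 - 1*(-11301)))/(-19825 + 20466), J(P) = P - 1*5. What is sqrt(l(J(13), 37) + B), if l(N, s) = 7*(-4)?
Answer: 2*sqrt(18472979)/641 ≈ 13.410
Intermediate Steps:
J(P) = -5 + P (J(P) = P - 5 = -5 + P)
l(N, s) = -28
B = 133224/641 (B = 8*((9001 + (-3649 - 1*(-11301)))/(-19825 + 20466)) = 8*((9001 + (-3649 + 11301))/641) = 8*((9001 + 7652)*(1/641)) = 8*(16653*(1/641)) = 8*(16653/641) = 133224/641 ≈ 207.84)
sqrt(l(J(13), 37) + B) = sqrt(-28 + 133224/641) = sqrt(115276/641) = 2*sqrt(18472979)/641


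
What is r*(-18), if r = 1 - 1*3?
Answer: 36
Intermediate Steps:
r = -2 (r = 1 - 3 = -2)
r*(-18) = -2*(-18) = 36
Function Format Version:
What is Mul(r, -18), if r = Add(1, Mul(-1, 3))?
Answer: 36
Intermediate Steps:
r = -2 (r = Add(1, -3) = -2)
Mul(r, -18) = Mul(-2, -18) = 36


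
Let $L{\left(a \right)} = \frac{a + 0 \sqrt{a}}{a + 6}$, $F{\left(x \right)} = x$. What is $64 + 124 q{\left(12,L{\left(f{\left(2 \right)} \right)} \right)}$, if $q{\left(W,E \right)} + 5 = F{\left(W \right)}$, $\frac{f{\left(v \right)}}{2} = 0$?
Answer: $932$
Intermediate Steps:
$f{\left(v \right)} = 0$ ($f{\left(v \right)} = 2 \cdot 0 = 0$)
$L{\left(a \right)} = \frac{a}{6 + a}$ ($L{\left(a \right)} = \frac{a + 0}{6 + a} = \frac{a}{6 + a}$)
$q{\left(W,E \right)} = -5 + W$
$64 + 124 q{\left(12,L{\left(f{\left(2 \right)} \right)} \right)} = 64 + 124 \left(-5 + 12\right) = 64 + 124 \cdot 7 = 64 + 868 = 932$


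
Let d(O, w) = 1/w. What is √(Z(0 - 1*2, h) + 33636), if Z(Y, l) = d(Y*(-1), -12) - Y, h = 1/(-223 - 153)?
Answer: √1210965/6 ≈ 183.41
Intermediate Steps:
h = -1/376 (h = 1/(-376) = -1/376 ≈ -0.0026596)
Z(Y, l) = -1/12 - Y (Z(Y, l) = 1/(-12) - Y = -1/12 - Y)
√(Z(0 - 1*2, h) + 33636) = √((-1/12 - (0 - 1*2)) + 33636) = √((-1/12 - (0 - 2)) + 33636) = √((-1/12 - 1*(-2)) + 33636) = √((-1/12 + 2) + 33636) = √(23/12 + 33636) = √(403655/12) = √1210965/6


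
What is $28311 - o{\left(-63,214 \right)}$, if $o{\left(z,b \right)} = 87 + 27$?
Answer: $28197$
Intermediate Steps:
$o{\left(z,b \right)} = 114$
$28311 - o{\left(-63,214 \right)} = 28311 - 114 = 28197$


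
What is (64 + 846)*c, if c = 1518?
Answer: 1381380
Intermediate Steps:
(64 + 846)*c = (64 + 846)*1518 = 910*1518 = 1381380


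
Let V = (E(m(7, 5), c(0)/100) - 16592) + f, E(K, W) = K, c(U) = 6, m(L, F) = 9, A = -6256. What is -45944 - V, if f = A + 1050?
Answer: -24155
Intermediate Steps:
f = -5206 (f = -6256 + 1050 = -5206)
V = -21789 (V = (9 - 16592) - 5206 = -16583 - 5206 = -21789)
-45944 - V = -45944 - 1*(-21789) = -45944 + 21789 = -24155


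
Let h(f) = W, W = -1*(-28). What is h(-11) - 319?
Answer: -291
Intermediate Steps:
W = 28
h(f) = 28
h(-11) - 319 = 28 - 319 = -291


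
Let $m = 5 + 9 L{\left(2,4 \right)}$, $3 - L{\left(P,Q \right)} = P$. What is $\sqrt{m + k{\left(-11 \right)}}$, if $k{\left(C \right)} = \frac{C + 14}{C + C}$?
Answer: $\frac{\sqrt{6710}}{22} \approx 3.7234$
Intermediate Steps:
$L{\left(P,Q \right)} = 3 - P$
$k{\left(C \right)} = \frac{14 + C}{2 C}$
$m = 14$ ($m = 5 + 9 \left(3 - 2\right) = 5 + 9 \cdot 1 = 5 + 9 = 14$)
$\sqrt{m + k{\left(-11 \right)}} = \sqrt{14 + \frac{14 - 11}{2 \left(-11\right)}} = \sqrt{14 + \frac{1}{2} \left(- \frac{1}{11}\right) 3} = \sqrt{14 - \frac{3}{22}} = \sqrt{\frac{305}{22}} = \frac{\sqrt{6710}}{22}$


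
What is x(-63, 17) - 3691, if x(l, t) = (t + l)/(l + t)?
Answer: -3690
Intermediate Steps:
x(l, t) = 1 (x(l, t) = (l + t)/(l + t) = 1)
x(-63, 17) - 3691 = 1 - 3691 = -3690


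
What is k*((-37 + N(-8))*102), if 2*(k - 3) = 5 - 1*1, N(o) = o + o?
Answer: -27030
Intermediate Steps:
N(o) = 2*o
k = 5 (k = 3 + (5 - 1*1)/2 = 3 + (5 - 1)/2 = 3 + (1/2)*4 = 3 + 2 = 5)
k*((-37 + N(-8))*102) = 5*((-37 + 2*(-8))*102) = 5*((-37 - 16)*102) = 5*(-53*102) = 5*(-5406) = -27030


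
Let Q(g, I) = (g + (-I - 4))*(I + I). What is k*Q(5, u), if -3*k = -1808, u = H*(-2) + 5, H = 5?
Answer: -36160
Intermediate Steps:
u = -5 (u = 5*(-2) + 5 = -10 + 5 = -5)
k = 1808/3 (k = -⅓*(-1808) = 1808/3 ≈ 602.67)
Q(g, I) = 2*I*(-4 + g - I) (Q(g, I) = (g + (-4 - I))*(2*I) = (-4 + g - I)*(2*I) = 2*I*(-4 + g - I))
k*Q(5, u) = 1808*(2*(-5)*(-4 + 5 - 1*(-5)))/3 = 1808*(2*(-5)*(-4 + 5 + 5))/3 = 1808*(2*(-5)*6)/3 = (1808/3)*(-60) = -36160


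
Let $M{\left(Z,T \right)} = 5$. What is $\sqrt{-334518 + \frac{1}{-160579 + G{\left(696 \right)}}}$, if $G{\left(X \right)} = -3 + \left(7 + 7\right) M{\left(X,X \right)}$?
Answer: $\frac{i \sqrt{33666234067059}}{10032} \approx 578.38 i$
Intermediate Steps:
$G{\left(X \right)} = 67$ ($G{\left(X \right)} = -3 + \left(7 + 7\right) 5 = -3 + 14 \cdot 5 = -3 + 70 = 67$)
$\sqrt{-334518 + \frac{1}{-160579 + G{\left(696 \right)}}} = \sqrt{-334518 + \frac{1}{-160579 + 67}} = \sqrt{-334518 + \frac{1}{-160512}} = \sqrt{-334518 - \frac{1}{160512}} = \sqrt{- \frac{53694153217}{160512}} = \frac{i \sqrt{33666234067059}}{10032}$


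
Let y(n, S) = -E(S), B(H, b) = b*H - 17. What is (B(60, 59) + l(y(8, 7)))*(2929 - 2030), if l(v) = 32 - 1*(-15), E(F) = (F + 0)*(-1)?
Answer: 3209430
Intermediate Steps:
B(H, b) = -17 + H*b (B(H, b) = H*b - 17 = -17 + H*b)
E(F) = -F (E(F) = F*(-1) = -F)
y(n, S) = S (y(n, S) = -(-1)*S = S)
l(v) = 47 (l(v) = 32 + 15 = 47)
(B(60, 59) + l(y(8, 7)))*(2929 - 2030) = ((-17 + 60*59) + 47)*(2929 - 2030) = ((-17 + 3540) + 47)*899 = (3523 + 47)*899 = 3570*899 = 3209430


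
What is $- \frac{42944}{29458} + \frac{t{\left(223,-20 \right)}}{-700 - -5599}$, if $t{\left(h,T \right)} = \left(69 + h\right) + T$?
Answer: $- \frac{9198640}{6559761} \approx -1.4023$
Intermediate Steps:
$t{\left(h,T \right)} = 69 + T + h$
$- \frac{42944}{29458} + \frac{t{\left(223,-20 \right)}}{-700 - -5599} = - \frac{42944}{29458} + \frac{69 - 20 + 223}{-700 - -5599} = \left(-42944\right) \frac{1}{29458} + \frac{272}{-700 + 5599} = - \frac{1952}{1339} + \frac{272}{4899} = - \frac{9198640}{6559761}$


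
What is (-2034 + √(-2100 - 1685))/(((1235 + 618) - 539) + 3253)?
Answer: -2034/4567 + I*√3785/4567 ≈ -0.44537 + 0.013471*I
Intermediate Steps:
(-2034 + √(-2100 - 1685))/(((1235 + 618) - 539) + 3253) = (-2034 + √(-3785))/((1853 - 539) + 3253) = (-2034 + I*√3785)/(1314 + 3253) = (-2034 + I*√3785)/4567 = (-2034 + I*√3785)*(1/4567) = -2034/4567 + I*√3785/4567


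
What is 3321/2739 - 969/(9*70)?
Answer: -62429/191730 ≈ -0.32561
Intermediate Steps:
3321/2739 - 969/(9*70) = 3321*(1/2739) - 969/630 = 1107/913 - 969*1/630 = 1107/913 - 323/210 = -62429/191730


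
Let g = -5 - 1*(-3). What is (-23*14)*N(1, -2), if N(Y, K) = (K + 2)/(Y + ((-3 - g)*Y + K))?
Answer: 0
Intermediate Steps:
g = -2 (g = -5 + 3 = -2)
N(Y, K) = (2 + K)/K (N(Y, K) = (K + 2)/(Y + ((-3 - 1*(-2))*Y + K)) = (2 + K)/(Y + ((-3 + 2)*Y + K)) = (2 + K)/(Y + (-Y + K)) = (2 + K)/(Y + (K - Y)) = (2 + K)/K)
(-23*14)*N(1, -2) = (-23*14)*((2 - 2)/(-2)) = -(-161)*0 = -322*0 = 0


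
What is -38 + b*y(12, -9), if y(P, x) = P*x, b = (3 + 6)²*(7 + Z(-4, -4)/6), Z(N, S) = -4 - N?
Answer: -61274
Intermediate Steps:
b = 567 (b = (3 + 6)²*(7 + (-4 - 1*(-4))/6) = 9²*(7 + (-4 + 4)*(⅙)) = 81*(7 + 0*(⅙)) = 81*(7 + 0) = 81*7 = 567)
-38 + b*y(12, -9) = -38 + 567*(12*(-9)) = -38 + 567*(-108) = -38 - 61236 = -61274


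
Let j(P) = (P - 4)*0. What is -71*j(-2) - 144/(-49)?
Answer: 144/49 ≈ 2.9388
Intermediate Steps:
j(P) = 0 (j(P) = (-4 + P)*0 = 0)
-71*j(-2) - 144/(-49) = -71*0 - 144/(-49) = 0 - 144*(-1/49) = 0 + 144/49 = 144/49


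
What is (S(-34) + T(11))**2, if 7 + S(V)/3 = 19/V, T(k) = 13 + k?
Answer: 2025/1156 ≈ 1.7517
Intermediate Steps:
S(V) = -21 + 57/V (S(V) = -21 + 3*(19/V) = -21 + 57/V)
(S(-34) + T(11))**2 = ((-21 + 57/(-34)) + (13 + 11))**2 = ((-21 + 57*(-1/34)) + 24)**2 = ((-21 - 57/34) + 24)**2 = (-771/34 + 24)**2 = (45/34)**2 = 2025/1156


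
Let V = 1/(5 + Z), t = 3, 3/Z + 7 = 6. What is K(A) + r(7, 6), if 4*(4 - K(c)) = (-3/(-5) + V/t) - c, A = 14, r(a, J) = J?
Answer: 1597/120 ≈ 13.308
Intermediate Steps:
Z = -3 (Z = 3/(-7 + 6) = 3/(-1) = 3*(-1) = -3)
V = ½ (V = 1/(5 - 3) = 1/2 = ½ ≈ 0.50000)
K(c) = 457/120 + c/4 (K(c) = 4 - ((-3/(-5) + (½)/3) - c)/4 = 4 - ((-3*(-⅕) + (½)*(⅓)) - c)/4 = 4 - ((⅗ + ⅙) - c)/4 = 4 - (23/30 - c)/4 = 4 + (-23/120 + c/4) = 457/120 + c/4)
K(A) + r(7, 6) = (457/120 + (¼)*14) + 6 = (457/120 + 7/2) + 6 = 877/120 + 6 = 1597/120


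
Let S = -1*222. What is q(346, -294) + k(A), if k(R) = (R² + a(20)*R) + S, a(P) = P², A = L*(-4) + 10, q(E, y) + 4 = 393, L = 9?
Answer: -9557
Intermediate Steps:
q(E, y) = 389 (q(E, y) = -4 + 393 = 389)
A = -26 (A = 9*(-4) + 10 = -36 + 10 = -26)
S = -222
k(R) = -222 + R² + 400*R (k(R) = (R² + 20²*R) - 222 = (R² + 400*R) - 222 = -222 + R² + 400*R)
q(346, -294) + k(A) = 389 + (-222 + (-26)² + 400*(-26)) = 389 + (-222 + 676 - 10400) = 389 - 9946 = -9557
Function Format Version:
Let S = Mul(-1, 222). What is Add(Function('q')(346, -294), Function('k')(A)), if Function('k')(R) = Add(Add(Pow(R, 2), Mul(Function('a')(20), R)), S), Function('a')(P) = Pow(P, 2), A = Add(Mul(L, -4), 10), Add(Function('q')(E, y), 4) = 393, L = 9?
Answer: -9557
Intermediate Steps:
Function('q')(E, y) = 389 (Function('q')(E, y) = Add(-4, 393) = 389)
A = -26 (A = Add(Mul(9, -4), 10) = Add(-36, 10) = -26)
S = -222
Function('k')(R) = Add(-222, Pow(R, 2), Mul(400, R)) (Function('k')(R) = Add(Add(Pow(R, 2), Mul(Pow(20, 2), R)), -222) = Add(Add(Pow(R, 2), Mul(400, R)), -222) = Add(-222, Pow(R, 2), Mul(400, R)))
Add(Function('q')(346, -294), Function('k')(A)) = Add(389, Add(-222, Pow(-26, 2), Mul(400, -26))) = Add(389, Add(-222, 676, -10400)) = Add(389, -9946) = -9557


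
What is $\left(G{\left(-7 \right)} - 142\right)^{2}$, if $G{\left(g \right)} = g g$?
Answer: $8649$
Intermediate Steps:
$G{\left(g \right)} = g^{2}$
$\left(G{\left(-7 \right)} - 142\right)^{2} = \left(\left(-7\right)^{2} - 142\right)^{2} = \left(49 - 142\right)^{2} = \left(-93\right)^{2} = 8649$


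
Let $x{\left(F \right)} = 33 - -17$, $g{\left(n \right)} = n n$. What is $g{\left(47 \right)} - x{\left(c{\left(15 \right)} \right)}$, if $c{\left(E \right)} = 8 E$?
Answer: $2159$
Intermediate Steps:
$g{\left(n \right)} = n^{2}$
$x{\left(F \right)} = 50$ ($x{\left(F \right)} = 33 + 17 = 50$)
$g{\left(47 \right)} - x{\left(c{\left(15 \right)} \right)} = 47^{2} - 50 = 2209 - 50 = 2159$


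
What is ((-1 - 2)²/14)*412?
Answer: 1854/7 ≈ 264.86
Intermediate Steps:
((-1 - 2)²/14)*412 = ((-3)²*(1/14))*412 = (9*(1/14))*412 = (9/14)*412 = 1854/7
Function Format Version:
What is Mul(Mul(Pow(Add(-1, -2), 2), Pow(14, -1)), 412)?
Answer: Rational(1854, 7) ≈ 264.86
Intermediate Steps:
Mul(Mul(Pow(Add(-1, -2), 2), Pow(14, -1)), 412) = Mul(Mul(Pow(-3, 2), Rational(1, 14)), 412) = Mul(Mul(9, Rational(1, 14)), 412) = Mul(Rational(9, 14), 412) = Rational(1854, 7)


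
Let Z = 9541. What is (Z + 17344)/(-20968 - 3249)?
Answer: -26885/24217 ≈ -1.1102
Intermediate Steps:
(Z + 17344)/(-20968 - 3249) = (9541 + 17344)/(-20968 - 3249) = 26885/(-24217) = 26885*(-1/24217) = -26885/24217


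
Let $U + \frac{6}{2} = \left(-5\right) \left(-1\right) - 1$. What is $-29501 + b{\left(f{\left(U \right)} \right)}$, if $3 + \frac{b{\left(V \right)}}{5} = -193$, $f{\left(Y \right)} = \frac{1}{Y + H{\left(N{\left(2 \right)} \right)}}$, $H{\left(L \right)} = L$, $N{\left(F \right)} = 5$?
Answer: $-30481$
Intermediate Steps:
$U = 1$ ($U = -3 - -4 = -3 + \left(5 - 1\right) = -3 + 4 = 1$)
$f{\left(Y \right)} = \frac{1}{5 + Y}$ ($f{\left(Y \right)} = \frac{1}{Y + 5} = \frac{1}{5 + Y}$)
$b{\left(V \right)} = -980$ ($b{\left(V \right)} = -15 + 5 \left(-193\right) = -15 - 965 = -980$)
$-29501 + b{\left(f{\left(U \right)} \right)} = -29501 - 980 = -30481$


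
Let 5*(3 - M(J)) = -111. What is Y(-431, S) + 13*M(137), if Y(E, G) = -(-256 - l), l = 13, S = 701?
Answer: 2983/5 ≈ 596.60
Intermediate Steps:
M(J) = 126/5 (M(J) = 3 - ⅕*(-111) = 3 + 111/5 = 126/5)
Y(E, G) = 269 (Y(E, G) = -(-256 - 1*13) = -(-256 - 13) = -1*(-269) = 269)
Y(-431, S) + 13*M(137) = 269 + 13*(126/5) = 269 + 1638/5 = 2983/5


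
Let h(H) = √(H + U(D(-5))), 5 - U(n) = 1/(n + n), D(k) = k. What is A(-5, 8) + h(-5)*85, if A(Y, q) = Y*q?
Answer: -40 + 17*√10/2 ≈ -13.121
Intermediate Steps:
U(n) = 5 - 1/(2*n) (U(n) = 5 - 1/(n + n) = 5 - 1/(2*n))
h(H) = √(51/10 + H) (h(H) = √(H + (5 - ½/(-5))) = √(H + (5 - ½*(-⅕))) = √(H + (5 + ⅒)) = √(H + 51/10) = √(51/10 + H))
A(-5, 8) + h(-5)*85 = -5*8 + (√(510 + 100*(-5))/10)*85 = -40 + (√(510 - 500)/10)*85 = -40 + (√10/10)*85 = -40 + 17*√10/2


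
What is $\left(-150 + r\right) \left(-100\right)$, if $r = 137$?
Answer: $1300$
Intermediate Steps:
$\left(-150 + r\right) \left(-100\right) = \left(-150 + 137\right) \left(-100\right) = \left(-13\right) \left(-100\right) = 1300$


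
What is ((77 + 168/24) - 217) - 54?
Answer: -187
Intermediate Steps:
((77 + 168/24) - 217) - 54 = ((77 + 168*(1/24)) - 217) - 54 = ((77 + 7) - 217) - 54 = (84 - 217) - 54 = -133 - 54 = -187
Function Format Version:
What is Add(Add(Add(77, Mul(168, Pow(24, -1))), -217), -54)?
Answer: -187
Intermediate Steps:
Add(Add(Add(77, Mul(168, Pow(24, -1))), -217), -54) = Add(Add(Add(77, Mul(168, Rational(1, 24))), -217), -54) = Add(Add(Add(77, 7), -217), -54) = Add(Add(84, -217), -54) = Add(-133, -54) = -187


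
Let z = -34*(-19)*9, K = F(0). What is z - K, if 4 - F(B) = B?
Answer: 5810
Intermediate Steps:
F(B) = 4 - B
K = 4 (K = 4 - 1*0 = 4 + 0 = 4)
z = 5814 (z = 646*9 = 5814)
z - K = 5814 - 1*4 = 5814 - 4 = 5810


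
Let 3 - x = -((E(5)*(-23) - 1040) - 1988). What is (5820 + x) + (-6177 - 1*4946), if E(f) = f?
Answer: -8443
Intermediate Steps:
x = -3140 (x = 3 - (-1)*((5*(-23) - 1040) - 1988) = 3 - (-1)*((-115 - 1040) - 1988) = 3 - (-1)*(-1155 - 1988) = 3 - (-1)*(-3143) = 3 - 1*3143 = 3 - 3143 = -3140)
(5820 + x) + (-6177 - 1*4946) = (5820 - 3140) + (-6177 - 1*4946) = 2680 + (-6177 - 4946) = 2680 - 11123 = -8443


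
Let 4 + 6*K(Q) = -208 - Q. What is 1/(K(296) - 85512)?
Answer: -3/256790 ≈ -1.1683e-5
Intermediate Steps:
K(Q) = -106/3 - Q/6 (K(Q) = -2/3 + (-208 - Q)/6 = -2/3 + (-104/3 - Q/6) = -106/3 - Q/6)
1/(K(296) - 85512) = 1/((-106/3 - 1/6*296) - 85512) = 1/((-106/3 - 148/3) - 85512) = 1/(-254/3 - 85512) = 1/(-256790/3) = -3/256790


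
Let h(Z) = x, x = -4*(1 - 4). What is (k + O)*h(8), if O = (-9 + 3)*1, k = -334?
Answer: -4080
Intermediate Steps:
x = 12 (x = -4*(-3) = 12)
h(Z) = 12
O = -6 (O = -6*1 = -6)
(k + O)*h(8) = (-334 - 6)*12 = -340*12 = -4080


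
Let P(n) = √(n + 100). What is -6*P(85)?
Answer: -6*√185 ≈ -81.609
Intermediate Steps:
P(n) = √(100 + n)
-6*P(85) = -6*√(100 + 85) = -6*√185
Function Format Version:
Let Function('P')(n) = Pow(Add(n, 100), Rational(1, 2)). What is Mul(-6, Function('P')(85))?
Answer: Mul(-6, Pow(185, Rational(1, 2))) ≈ -81.609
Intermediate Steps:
Function('P')(n) = Pow(Add(100, n), Rational(1, 2))
Mul(-6, Function('P')(85)) = Mul(-6, Pow(Add(100, 85), Rational(1, 2))) = Mul(-6, Pow(185, Rational(1, 2)))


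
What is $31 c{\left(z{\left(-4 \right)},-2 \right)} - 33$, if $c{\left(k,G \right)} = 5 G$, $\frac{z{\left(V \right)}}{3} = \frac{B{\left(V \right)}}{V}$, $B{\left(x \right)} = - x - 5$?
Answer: $-343$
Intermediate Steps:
$B{\left(x \right)} = -5 - x$
$z{\left(V \right)} = \frac{3 \left(-5 - V\right)}{V}$ ($z{\left(V \right)} = 3 \frac{-5 - V}{V} = \frac{3 \left(-5 - V\right)}{V}$)
$31 c{\left(z{\left(-4 \right)},-2 \right)} - 33 = 31 \cdot 5 \left(-2\right) - 33 = 31 \left(-10\right) - 33 = -310 - 33 = -343$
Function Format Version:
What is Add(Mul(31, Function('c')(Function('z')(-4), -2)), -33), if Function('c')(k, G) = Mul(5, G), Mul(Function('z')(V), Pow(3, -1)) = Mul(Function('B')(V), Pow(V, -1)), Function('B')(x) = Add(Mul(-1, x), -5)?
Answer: -343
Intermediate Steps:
Function('B')(x) = Add(-5, Mul(-1, x))
Function('z')(V) = Mul(3, Pow(V, -1), Add(-5, Mul(-1, V))) (Function('z')(V) = Mul(3, Mul(Add(-5, Mul(-1, V)), Pow(V, -1))) = Mul(3, Mul(Pow(V, -1), Add(-5, Mul(-1, V)))) = Mul(3, Pow(V, -1), Add(-5, Mul(-1, V))))
Add(Mul(31, Function('c')(Function('z')(-4), -2)), -33) = Add(Mul(31, Mul(5, -2)), -33) = Add(Mul(31, -10), -33) = Add(-310, -33) = -343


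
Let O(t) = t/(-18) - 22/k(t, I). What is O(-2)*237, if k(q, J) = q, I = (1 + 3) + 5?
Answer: 7900/3 ≈ 2633.3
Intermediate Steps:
I = 9 (I = 4 + 5 = 9)
O(t) = -22/t - t/18 (O(t) = t/(-18) - 22/t = t*(-1/18) - 22/t = -t/18 - 22/t = -22/t - t/18)
O(-2)*237 = (-22/(-2) - 1/18*(-2))*237 = (-22*(-½) + ⅑)*237 = (11 + ⅑)*237 = (100/9)*237 = 7900/3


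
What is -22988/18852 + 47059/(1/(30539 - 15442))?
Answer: 3348349538752/4713 ≈ 7.1045e+8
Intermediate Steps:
-22988/18852 + 47059/(1/(30539 - 15442)) = -22988*1/18852 + 47059/(1/15097) = -5747/4713 + 47059/(1/15097) = -5747/4713 + 47059*15097 = -5747/4713 + 710449723 = 3348349538752/4713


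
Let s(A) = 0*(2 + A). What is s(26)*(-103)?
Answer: 0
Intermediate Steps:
s(A) = 0
s(26)*(-103) = 0*(-103) = 0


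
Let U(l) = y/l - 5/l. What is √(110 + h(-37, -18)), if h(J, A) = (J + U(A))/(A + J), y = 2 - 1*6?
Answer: √1339030/110 ≈ 10.520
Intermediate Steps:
y = -4 (y = 2 - 6 = -4)
U(l) = -9/l (U(l) = -4/l - 5/l = -9/l)
h(J, A) = (J - 9/A)/(A + J)
√(110 + h(-37, -18)) = √(110 + (-9 - 18*(-37))/((-18)*(-18 - 37))) = √(110 - 1/18*(-9 + 666)/(-55)) = √(110 - 1/18*(-1/55)*657) = √(110 + 73/110) = √(12173/110) = √1339030/110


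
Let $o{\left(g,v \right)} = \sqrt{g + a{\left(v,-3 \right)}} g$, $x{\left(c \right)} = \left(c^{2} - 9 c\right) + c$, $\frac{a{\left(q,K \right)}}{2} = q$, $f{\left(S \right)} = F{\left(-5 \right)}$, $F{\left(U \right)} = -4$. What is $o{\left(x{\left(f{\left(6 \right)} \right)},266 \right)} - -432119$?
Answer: $432119 + 96 \sqrt{145} \approx 4.3328 \cdot 10^{5}$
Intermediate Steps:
$f{\left(S \right)} = -4$
$a{\left(q,K \right)} = 2 q$
$x{\left(c \right)} = c^{2} - 8 c$
$o{\left(g,v \right)} = g \sqrt{g + 2 v}$ ($o{\left(g,v \right)} = \sqrt{g + 2 v} g = g \sqrt{g + 2 v}$)
$o{\left(x{\left(f{\left(6 \right)} \right)},266 \right)} - -432119 = - 4 \left(-8 - 4\right) \sqrt{- 4 \left(-8 - 4\right) + 2 \cdot 266} - -432119 = \left(-4\right) \left(-12\right) \sqrt{\left(-4\right) \left(-12\right) + 532} + 432119 = 48 \sqrt{48 + 532} + 432119 = 48 \sqrt{580} + 432119 = 48 \cdot 2 \sqrt{145} + 432119 = 96 \sqrt{145} + 432119 = 432119 + 96 \sqrt{145}$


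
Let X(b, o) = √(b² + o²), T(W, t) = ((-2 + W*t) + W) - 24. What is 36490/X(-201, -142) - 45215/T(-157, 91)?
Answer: 9043/2894 + 7298*√60565/12113 ≈ 151.40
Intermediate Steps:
T(W, t) = -26 + W + W*t (T(W, t) = (-2 + W + W*t) - 24 = -26 + W + W*t)
36490/X(-201, -142) - 45215/T(-157, 91) = 36490/(√((-201)² + (-142)²)) - 45215/(-26 - 157 - 157*91) = 36490/(√(40401 + 20164)) - 45215/(-26 - 157 - 14287) = 36490/(√60565) - 45215/(-14470) = 36490*(√60565/60565) - 45215*(-1/14470) = 7298*√60565/12113 + 9043/2894 = 9043/2894 + 7298*√60565/12113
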